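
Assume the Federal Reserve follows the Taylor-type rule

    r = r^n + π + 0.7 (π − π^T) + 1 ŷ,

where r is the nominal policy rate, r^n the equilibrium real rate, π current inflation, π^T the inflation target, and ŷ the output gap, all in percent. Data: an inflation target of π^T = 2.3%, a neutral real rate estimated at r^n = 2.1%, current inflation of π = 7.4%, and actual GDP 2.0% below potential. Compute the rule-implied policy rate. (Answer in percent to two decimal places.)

Output 2.0% below potential → ŷ = -2.0.
r = 2.1 + 7.4 + 0.7 × (7.4 − 2.3) + 1 × (-2.0)
   = 2.1 + 7.4 + 3.57 − 2 = 11.07

11.07%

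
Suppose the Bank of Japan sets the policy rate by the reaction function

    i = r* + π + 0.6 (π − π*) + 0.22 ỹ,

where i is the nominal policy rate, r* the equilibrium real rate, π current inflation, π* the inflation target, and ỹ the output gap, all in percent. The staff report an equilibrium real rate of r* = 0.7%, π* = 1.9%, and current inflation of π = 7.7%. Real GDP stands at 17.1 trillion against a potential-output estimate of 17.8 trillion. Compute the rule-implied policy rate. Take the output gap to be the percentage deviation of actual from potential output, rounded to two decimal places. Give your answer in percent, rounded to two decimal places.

Output gap = 100 × (17.1 − 17.8) / 17.8 = -3.93%.
i = 0.70 + 7.70 + 0.6 × (7.70 − 1.90) + 0.22 × (-3.93)
   = 0.70 + 7.7 + 3.48 − 0.8646 = 11.02

11.02%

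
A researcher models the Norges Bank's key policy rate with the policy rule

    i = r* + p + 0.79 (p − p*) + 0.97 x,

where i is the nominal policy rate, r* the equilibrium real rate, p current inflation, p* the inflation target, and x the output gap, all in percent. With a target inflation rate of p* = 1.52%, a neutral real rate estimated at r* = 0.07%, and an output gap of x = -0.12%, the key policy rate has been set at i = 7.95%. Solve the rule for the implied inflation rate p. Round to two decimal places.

5.14%

Collecting p: i = r* + (1 + 0.79) p − 0.79 p* + 0.97 x
1.79 p = 7.95 − 0.07 + 0.79 × 1.52 − 0.97 × (-0.12) = 9.1972
p = 9.1972 / 1.79 = 5.14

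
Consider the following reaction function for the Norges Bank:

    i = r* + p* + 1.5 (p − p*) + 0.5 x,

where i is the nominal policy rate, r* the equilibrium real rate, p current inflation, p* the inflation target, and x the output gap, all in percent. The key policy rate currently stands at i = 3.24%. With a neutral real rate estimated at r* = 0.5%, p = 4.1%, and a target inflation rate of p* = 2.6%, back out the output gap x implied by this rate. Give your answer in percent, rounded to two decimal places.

-4.22%

0.5 x = 3.24 − 0.5 − 2.6 − 1.5 × (4.1 − 2.6) = -2.11
x = -2.11 / 0.5 = -4.22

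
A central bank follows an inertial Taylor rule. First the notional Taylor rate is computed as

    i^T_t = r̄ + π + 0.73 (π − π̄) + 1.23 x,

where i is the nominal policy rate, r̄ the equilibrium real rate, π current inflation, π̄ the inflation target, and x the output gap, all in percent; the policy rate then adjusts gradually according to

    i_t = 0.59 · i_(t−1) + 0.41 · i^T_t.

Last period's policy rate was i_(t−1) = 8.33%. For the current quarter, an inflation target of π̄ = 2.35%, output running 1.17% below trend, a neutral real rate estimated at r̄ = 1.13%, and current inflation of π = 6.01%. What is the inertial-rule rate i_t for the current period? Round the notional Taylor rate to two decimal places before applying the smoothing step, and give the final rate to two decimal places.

Output 1.17% below potential → x = -1.17.
i^T_t = 1.13 + 6.01 + 0.73 × (6.01 − 2.35) + 1.23 × (-1.17)
   = 1.13 + 6.01 + 2.6718 − 1.4391 = 8.37
i_t = 0.59 × 8.33 + 0.41 × 8.37 = 4.9147 + 3.4317 = 8.35

8.35%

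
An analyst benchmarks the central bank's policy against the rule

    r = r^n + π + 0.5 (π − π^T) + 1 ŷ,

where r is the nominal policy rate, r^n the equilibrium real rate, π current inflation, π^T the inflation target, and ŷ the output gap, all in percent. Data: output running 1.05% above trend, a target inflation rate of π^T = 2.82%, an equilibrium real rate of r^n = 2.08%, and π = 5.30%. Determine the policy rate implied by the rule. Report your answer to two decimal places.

Output 1.05% above potential → ŷ = 1.05.
r = 2.08 + 5.30 + 0.5 × (5.30 − 2.82) + 1 × 1.05
   = 2.08 + 5.3 + 1.24 + 1.05 = 9.67

9.67%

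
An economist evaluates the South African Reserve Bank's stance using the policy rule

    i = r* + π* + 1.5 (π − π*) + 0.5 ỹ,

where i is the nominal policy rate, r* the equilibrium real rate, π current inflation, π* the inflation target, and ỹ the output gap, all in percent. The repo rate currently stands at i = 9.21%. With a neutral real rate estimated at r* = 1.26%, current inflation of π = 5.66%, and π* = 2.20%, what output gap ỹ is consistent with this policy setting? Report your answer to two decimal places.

1.12%

0.5 ỹ = 9.21 − 1.26 − 2.20 − 1.5 × (5.66 − 2.20) = 0.56
ỹ = 0.56 / 0.5 = 1.12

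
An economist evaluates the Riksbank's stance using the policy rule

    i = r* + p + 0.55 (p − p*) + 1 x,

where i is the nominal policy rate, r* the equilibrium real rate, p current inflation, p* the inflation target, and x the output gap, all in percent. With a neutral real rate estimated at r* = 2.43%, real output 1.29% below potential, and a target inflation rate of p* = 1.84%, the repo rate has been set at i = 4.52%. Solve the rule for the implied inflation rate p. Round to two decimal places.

2.83%

Output 1.29% below potential → x = -1.29.
Collecting p: i = r* + (1 + 0.55) p − 0.55 p* + 1 x
1.55 p = 4.52 − 2.43 + 0.55 × 1.84 − 1 × (-1.29) = 4.392
p = 4.392 / 1.55 = 2.83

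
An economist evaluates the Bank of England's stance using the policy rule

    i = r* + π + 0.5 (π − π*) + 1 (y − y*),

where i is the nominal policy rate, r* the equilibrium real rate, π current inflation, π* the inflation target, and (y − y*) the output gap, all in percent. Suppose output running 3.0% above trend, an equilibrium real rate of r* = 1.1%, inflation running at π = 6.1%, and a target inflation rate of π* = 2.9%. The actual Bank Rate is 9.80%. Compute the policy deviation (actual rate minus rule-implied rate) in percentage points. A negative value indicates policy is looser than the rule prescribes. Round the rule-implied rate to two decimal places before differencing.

Output 3.0% above potential → (y − y*) = 3.0.
i = 1.1 + 6.1 + 0.5 × (6.1 − 2.9) + 1 × 3.0
   = 1.1 + 6.1 + 1.6 + 3 = 11.80
Deviation = 9.80 − 11.80 = -2.00 pp.

-2.00 pp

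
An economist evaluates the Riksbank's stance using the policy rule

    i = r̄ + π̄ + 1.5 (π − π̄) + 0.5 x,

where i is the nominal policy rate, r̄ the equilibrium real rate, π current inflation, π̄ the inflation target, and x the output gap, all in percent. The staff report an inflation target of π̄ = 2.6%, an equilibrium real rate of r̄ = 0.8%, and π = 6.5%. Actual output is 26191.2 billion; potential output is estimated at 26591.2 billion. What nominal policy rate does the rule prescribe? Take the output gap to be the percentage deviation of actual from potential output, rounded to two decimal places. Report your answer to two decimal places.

Output gap = 100 × (26191.2 − 26591.2) / 26591.2 = -1.50%.
i = 0.80 + 2.60 + 1.5 × (6.50 − 2.60) + 0.5 × (-1.50)
   = 0.80 + 2.6 + 5.85 − 0.75 = 8.50

8.50%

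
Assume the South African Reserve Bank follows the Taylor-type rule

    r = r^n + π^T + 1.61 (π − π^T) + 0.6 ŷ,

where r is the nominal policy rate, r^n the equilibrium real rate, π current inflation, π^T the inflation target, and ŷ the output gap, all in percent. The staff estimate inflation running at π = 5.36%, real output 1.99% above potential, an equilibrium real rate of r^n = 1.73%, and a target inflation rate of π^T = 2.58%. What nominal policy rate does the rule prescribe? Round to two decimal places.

Output 1.99% above potential → ŷ = 1.99.
r = 1.73 + 2.58 + 1.61 × (5.36 − 2.58) + 0.6 × 1.99
   = 1.73 + 2.58 + 4.4758 + 1.194 = 9.98

9.98%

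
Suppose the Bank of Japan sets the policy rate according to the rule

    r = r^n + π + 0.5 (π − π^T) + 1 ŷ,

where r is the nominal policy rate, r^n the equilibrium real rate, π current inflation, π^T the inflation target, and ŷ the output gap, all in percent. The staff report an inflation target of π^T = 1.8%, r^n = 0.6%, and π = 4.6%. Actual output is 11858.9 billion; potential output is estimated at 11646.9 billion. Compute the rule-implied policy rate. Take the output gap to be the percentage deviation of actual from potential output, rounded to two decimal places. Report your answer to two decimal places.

8.42%

Output gap = 100 × (11858.9 − 11646.9) / 11646.9 = 1.82%.
r = 0.60 + 4.60 + 0.5 × (4.60 − 1.80) + 1 × 1.82
   = 0.60 + 4.6 + 1.4 + 1.82 = 8.42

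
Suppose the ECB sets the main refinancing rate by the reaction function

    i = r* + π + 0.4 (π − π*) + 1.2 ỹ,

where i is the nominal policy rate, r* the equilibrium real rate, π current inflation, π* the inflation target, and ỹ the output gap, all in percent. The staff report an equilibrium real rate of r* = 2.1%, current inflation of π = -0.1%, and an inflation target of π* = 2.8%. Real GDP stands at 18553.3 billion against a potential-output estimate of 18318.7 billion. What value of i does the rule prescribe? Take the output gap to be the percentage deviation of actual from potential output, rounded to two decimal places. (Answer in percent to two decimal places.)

Output gap = 100 × (18553.3 − 18318.7) / 18318.7 = 1.28%.
i = 2.10 + (-0.10) + 0.4 × (-0.10 − 2.80) + 1.2 × 1.28
   = 2.10 − 0.1 − 1.16 + 1.536 = 2.38

2.38%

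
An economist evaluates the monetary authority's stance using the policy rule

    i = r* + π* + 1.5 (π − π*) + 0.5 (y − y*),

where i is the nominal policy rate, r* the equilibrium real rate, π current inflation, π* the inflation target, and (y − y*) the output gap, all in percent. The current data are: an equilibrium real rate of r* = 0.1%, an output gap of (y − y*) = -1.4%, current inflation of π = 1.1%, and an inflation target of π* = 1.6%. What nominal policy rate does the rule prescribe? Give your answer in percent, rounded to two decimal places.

i = 0.1 + 1.6 + 1.5 × (1.1 − 1.6) + 0.5 × (-1.4)
   = 0.1 + 1.6 − 0.75 − 0.7 = 0.25

0.25%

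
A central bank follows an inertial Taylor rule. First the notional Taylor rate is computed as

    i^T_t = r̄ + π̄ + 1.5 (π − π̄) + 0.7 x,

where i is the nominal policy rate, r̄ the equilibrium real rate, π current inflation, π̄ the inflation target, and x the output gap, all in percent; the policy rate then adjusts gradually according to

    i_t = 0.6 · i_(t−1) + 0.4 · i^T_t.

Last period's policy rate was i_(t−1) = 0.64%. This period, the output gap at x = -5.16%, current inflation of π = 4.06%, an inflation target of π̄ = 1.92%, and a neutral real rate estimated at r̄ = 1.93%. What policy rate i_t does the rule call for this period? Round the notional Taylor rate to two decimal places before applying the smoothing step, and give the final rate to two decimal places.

1.76%

i^T_t = 1.93 + 1.92 + 1.5 × (4.06 − 1.92) + 0.7 × (-5.16)
   = 1.93 + 1.92 + 3.21 − 3.612 = 3.45
i_t = 0.6 × 0.64 + 0.4 × 3.45 = 0.384 + 1.38 = 1.76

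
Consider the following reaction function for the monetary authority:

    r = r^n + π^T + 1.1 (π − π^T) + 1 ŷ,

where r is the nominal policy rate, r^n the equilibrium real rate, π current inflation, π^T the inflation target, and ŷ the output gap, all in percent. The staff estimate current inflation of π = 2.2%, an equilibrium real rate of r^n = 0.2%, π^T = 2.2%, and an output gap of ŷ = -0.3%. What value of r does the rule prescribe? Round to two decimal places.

2.10%

r = 0.2 + 2.2 + 1.1 × (2.2 − 2.2) + 1 × (-0.3)
   = 0.2 + 2.2 + 0 − 0.3 = 2.10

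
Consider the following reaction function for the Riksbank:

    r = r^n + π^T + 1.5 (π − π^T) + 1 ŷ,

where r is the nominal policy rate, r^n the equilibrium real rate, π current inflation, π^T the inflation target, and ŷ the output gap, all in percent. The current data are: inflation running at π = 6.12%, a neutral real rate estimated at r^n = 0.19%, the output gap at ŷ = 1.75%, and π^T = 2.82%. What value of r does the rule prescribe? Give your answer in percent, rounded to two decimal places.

9.71%

r = 0.19 + 2.82 + 1.5 × (6.12 − 2.82) + 1 × 1.75
   = 0.19 + 2.82 + 4.95 + 1.75 = 9.71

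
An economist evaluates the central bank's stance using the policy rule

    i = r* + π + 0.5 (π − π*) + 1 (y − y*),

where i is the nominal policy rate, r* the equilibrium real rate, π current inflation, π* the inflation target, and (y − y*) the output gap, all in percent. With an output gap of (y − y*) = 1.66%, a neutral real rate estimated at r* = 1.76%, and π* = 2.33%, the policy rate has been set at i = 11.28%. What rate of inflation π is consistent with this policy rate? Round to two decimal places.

Collecting π: i = r* + (1 + 0.5) π − 0.5 π* + 1 (y − y*)
1.5 π = 11.28 − 1.76 + 0.5 × 2.33 − 1 × 1.66 = 9.025
π = 9.025 / 1.5 = 6.02

6.02%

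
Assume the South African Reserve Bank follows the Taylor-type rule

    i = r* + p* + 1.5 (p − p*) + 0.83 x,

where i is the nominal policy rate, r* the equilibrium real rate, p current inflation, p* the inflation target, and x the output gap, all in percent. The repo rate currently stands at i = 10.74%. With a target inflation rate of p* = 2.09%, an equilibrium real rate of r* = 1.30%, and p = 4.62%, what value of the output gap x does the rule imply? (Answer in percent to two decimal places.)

0.83 x = 10.74 − 1.30 − 2.09 − 1.5 × (4.62 − 2.09) = 3.555
x = 3.555 / 0.83 = 4.28

4.28%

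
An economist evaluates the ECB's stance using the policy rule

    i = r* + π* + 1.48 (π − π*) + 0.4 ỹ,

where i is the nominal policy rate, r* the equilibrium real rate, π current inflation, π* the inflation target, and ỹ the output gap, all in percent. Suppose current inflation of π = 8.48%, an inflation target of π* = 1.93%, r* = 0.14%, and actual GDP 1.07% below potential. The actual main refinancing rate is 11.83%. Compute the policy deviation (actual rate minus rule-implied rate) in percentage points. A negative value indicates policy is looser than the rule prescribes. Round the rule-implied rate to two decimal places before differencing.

0.49 pp

Output 1.07% below potential → ỹ = -1.07.
i = 0.14 + 1.93 + 1.48 × (8.48 − 1.93) + 0.4 × (-1.07)
   = 0.14 + 1.93 + 9.694 − 0.428 = 11.34
Deviation = 11.83 − 11.34 = 0.49 pp.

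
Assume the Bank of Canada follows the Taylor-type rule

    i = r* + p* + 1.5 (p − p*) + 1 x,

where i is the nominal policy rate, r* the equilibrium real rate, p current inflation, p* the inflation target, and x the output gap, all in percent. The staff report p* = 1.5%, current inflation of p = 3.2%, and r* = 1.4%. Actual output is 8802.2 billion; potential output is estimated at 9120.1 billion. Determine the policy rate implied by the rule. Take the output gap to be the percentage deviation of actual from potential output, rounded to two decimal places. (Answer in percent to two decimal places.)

Output gap = 100 × (8802.2 − 9120.1) / 9120.1 = -3.49%.
i = 1.40 + 1.50 + 1.5 × (3.20 − 1.50) + 1 × (-3.49)
   = 1.40 + 1.5 + 2.55 − 3.49 = 1.96

1.96%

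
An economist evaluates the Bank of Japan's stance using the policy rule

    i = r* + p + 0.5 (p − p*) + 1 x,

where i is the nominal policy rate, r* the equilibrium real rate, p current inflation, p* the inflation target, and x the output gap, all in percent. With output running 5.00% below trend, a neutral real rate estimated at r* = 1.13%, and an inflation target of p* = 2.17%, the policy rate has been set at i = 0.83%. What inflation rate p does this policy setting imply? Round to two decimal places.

Output 5.00% below potential → x = -5.00.
Collecting p: i = r* + (1 + 0.5) p − 0.5 p* + 1 x
1.5 p = 0.83 − 1.13 + 0.5 × 2.17 − 1 × (-5.00) = 5.785
p = 5.785 / 1.5 = 3.86

3.86%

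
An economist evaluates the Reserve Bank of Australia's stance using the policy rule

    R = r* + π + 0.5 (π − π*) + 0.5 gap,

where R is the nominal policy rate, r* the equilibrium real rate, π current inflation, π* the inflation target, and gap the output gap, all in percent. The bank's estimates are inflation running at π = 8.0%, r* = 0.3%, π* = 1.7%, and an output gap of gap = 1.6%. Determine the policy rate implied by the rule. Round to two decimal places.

R = 0.3 + 8.0 + 0.5 × (8.0 − 1.7) + 0.5 × 1.6
   = 0.3 + 8 + 3.15 + 0.8 = 12.25

12.25%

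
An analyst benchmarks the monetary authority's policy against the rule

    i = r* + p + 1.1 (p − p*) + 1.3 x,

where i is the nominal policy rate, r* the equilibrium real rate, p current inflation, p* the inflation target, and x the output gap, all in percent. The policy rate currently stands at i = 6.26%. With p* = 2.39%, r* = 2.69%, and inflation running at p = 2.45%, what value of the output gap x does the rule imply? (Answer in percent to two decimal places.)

1.3 x = 6.26 − 2.69 − 2.45 − 1.1 × (2.45 − 2.39) = 1.054
x = 1.054 / 1.3 = 0.81

0.81%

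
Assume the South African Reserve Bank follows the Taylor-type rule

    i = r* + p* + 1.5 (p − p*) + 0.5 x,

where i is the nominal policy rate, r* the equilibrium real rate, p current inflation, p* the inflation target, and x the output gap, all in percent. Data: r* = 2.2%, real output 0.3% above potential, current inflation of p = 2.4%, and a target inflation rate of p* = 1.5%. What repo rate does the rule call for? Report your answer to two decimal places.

Output 0.3% above potential → x = 0.3.
i = 2.2 + 1.5 + 1.5 × (2.4 − 1.5) + 0.5 × 0.3
   = 2.2 + 1.5 + 1.35 + 0.15 = 5.20

5.20%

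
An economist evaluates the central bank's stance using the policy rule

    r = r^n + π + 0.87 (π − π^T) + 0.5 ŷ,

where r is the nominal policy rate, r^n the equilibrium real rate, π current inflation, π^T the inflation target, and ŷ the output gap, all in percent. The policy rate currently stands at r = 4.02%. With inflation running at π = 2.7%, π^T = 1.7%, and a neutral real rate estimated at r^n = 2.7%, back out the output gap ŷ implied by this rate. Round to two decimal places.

-4.50%

0.5 ŷ = 4.02 − 2.7 − 2.7 − 0.87 × (2.7 − 1.7) = -2.25
ŷ = -2.25 / 0.5 = -4.50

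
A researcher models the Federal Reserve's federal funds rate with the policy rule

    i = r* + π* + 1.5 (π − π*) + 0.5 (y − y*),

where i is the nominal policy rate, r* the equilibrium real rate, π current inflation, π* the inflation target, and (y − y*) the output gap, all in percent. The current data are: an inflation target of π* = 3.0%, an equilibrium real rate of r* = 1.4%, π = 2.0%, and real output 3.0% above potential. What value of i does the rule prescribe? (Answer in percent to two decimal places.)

4.40%

Output 3.0% above potential → (y − y*) = 3.0.
i = 1.4 + 3.0 + 1.5 × (2.0 − 3.0) + 0.5 × 3.0
   = 1.4 + 3 − 1.5 + 1.5 = 4.40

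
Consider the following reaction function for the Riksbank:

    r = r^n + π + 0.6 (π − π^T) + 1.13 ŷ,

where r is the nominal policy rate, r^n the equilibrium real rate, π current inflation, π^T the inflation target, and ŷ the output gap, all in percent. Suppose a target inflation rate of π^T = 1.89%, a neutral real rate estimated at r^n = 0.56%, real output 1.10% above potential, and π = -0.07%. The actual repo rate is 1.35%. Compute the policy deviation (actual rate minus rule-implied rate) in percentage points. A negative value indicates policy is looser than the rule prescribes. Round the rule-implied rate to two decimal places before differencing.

Output 1.10% above potential → ŷ = 1.10.
r = 0.56 + (-0.07) + 0.6 × (-0.07 − 1.89) + 1.13 × 1.10
   = 0.56 − 0.07 − 1.176 + 1.243 = 0.56
Deviation = 1.35 − 0.56 = 0.79 pp.

0.79 pp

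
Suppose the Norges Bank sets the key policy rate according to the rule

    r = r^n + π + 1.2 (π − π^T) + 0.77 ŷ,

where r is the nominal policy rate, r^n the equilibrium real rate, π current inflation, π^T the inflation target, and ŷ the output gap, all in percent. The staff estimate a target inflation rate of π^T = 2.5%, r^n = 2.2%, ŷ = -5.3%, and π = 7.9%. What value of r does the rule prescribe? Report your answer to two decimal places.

r = 2.2 + 7.9 + 1.2 × (7.9 − 2.5) + 0.77 × (-5.3)
   = 2.2 + 7.9 + 6.48 − 4.081 = 12.50

12.50%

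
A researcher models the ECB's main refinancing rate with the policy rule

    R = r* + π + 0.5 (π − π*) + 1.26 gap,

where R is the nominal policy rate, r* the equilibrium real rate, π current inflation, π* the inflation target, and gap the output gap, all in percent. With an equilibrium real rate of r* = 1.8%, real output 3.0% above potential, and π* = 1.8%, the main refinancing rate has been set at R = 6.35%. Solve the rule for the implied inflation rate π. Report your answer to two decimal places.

1.11%

Output 3.0% above potential → gap = 3.0.
Collecting π: R = r* + (1 + 0.5) π − 0.5 π* + 1.26 gap
1.5 π = 6.35 − 1.8 + 0.5 × 1.8 − 1.26 × 3.0 = 1.67
π = 1.67 / 1.5 = 1.11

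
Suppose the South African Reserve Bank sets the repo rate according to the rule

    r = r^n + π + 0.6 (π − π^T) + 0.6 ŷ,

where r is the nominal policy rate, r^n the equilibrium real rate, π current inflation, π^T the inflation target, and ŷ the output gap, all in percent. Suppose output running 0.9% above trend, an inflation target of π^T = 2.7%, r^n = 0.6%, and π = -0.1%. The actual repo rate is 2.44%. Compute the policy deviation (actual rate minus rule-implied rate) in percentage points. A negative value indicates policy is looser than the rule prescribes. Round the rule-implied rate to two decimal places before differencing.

Output 0.9% above potential → ŷ = 0.9.
r = 0.6 + (-0.1) + 0.6 × (-0.1 − 2.7) + 0.6 × 0.9
   = 0.6 − 0.1 − 1.68 + 0.54 = -0.64
Deviation = 2.44 − (-0.64) = 3.08 pp.

3.08 pp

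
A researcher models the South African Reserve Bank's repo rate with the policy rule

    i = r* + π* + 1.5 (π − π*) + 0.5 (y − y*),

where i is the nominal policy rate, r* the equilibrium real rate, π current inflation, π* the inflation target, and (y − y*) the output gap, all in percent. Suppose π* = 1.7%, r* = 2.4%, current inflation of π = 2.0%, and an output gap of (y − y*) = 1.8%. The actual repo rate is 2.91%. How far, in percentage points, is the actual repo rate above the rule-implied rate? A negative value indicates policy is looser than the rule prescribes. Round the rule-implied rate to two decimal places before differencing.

i = 2.4 + 1.7 + 1.5 × (2.0 − 1.7) + 0.5 × 1.8
   = 2.4 + 1.7 + 0.45 + 0.9 = 5.45
Deviation = 2.91 − 5.45 = -2.54 pp.

-2.54 pp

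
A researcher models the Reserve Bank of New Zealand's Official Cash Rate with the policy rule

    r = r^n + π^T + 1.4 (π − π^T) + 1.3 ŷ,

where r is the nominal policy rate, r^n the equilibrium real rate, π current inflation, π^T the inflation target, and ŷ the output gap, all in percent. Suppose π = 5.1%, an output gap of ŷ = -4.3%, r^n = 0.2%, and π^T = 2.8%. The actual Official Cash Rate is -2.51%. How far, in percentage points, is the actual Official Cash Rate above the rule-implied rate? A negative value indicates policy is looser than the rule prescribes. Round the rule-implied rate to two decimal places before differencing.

-3.14 pp

r = 0.2 + 2.8 + 1.4 × (5.1 − 2.8) + 1.3 × (-4.3)
   = 0.2 + 2.8 + 3.22 − 5.59 = 0.63
Deviation = -2.51 − 0.63 = -3.14 pp.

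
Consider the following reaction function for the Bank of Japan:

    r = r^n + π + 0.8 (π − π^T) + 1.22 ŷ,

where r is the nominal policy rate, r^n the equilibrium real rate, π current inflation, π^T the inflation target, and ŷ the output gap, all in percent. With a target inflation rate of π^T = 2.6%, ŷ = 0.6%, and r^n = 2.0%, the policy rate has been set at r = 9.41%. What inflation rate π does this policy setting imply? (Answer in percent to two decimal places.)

4.87%

Collecting π: r = r^n + (1 + 0.8) π − 0.8 π^T + 1.22 ŷ
1.8 π = 9.41 − 2.0 + 0.8 × 2.6 − 1.22 × 0.6 = 8.758
π = 8.758 / 1.8 = 4.87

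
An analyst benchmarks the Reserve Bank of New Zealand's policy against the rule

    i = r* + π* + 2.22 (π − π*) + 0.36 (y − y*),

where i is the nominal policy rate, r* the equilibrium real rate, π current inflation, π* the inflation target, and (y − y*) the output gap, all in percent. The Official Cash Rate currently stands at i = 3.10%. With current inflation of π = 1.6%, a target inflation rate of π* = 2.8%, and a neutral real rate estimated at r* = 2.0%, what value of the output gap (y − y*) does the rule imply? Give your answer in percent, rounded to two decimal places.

2.68%

0.36 (y − y*) = 3.10 − 2.0 − 2.8 − 2.22 × (1.6 − 2.8) = 0.964
(y − y*) = 0.964 / 0.36 = 2.68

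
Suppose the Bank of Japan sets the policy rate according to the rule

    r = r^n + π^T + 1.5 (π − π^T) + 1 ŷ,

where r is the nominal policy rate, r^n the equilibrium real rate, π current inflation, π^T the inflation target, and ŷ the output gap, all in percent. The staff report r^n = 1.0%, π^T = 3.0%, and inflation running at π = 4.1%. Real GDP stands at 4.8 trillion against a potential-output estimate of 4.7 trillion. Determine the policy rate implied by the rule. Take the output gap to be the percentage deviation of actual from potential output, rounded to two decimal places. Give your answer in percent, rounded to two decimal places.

Output gap = 100 × (4.8 − 4.7) / 4.7 = 2.13%.
r = 1.00 + 3.00 + 1.5 × (4.10 − 3.00) + 1 × 2.13
   = 1.00 + 3 + 1.65 + 2.13 = 7.78

7.78%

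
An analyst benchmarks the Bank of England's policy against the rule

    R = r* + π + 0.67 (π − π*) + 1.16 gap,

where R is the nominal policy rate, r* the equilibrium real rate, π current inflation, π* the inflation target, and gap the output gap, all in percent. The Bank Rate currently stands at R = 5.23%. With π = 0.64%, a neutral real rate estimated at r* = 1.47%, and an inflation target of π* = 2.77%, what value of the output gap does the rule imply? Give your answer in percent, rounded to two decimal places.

1.16 gap = 5.23 − 1.47 − 0.64 − 0.67 × (0.64 − 2.77) = 4.5471
gap = 4.5471 / 1.16 = 3.92

3.92%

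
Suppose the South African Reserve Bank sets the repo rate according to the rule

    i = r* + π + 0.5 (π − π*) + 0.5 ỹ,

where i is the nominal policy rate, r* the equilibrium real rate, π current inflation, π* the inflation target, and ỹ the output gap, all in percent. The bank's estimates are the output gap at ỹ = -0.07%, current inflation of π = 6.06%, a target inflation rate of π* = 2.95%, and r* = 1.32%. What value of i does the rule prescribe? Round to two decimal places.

i = 1.32 + 6.06 + 0.5 × (6.06 − 2.95) + 0.5 × (-0.07)
   = 1.32 + 6.06 + 1.555 − 0.035 = 8.90

8.90%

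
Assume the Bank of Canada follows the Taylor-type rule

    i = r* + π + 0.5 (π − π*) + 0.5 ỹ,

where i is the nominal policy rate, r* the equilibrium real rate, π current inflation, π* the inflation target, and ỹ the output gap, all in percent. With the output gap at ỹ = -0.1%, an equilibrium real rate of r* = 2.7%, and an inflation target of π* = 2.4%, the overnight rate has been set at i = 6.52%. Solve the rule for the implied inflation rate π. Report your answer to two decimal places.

Collecting π: i = r* + (1 + 0.5) π − 0.5 π* + 0.5 ỹ
1.5 π = 6.52 − 2.7 + 0.5 × 2.4 − 0.5 × (-0.1) = 5.07
π = 5.07 / 1.5 = 3.38

3.38%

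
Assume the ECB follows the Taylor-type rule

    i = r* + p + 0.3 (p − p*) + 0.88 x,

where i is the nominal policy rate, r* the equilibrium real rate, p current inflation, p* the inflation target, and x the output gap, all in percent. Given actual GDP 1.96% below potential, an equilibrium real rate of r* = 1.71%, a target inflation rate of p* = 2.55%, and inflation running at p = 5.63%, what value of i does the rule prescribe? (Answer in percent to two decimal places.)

Output 1.96% below potential → x = -1.96.
i = 1.71 + 5.63 + 0.3 × (5.63 − 2.55) + 0.88 × (-1.96)
   = 1.71 + 5.63 + 0.924 − 1.7248 = 6.54

6.54%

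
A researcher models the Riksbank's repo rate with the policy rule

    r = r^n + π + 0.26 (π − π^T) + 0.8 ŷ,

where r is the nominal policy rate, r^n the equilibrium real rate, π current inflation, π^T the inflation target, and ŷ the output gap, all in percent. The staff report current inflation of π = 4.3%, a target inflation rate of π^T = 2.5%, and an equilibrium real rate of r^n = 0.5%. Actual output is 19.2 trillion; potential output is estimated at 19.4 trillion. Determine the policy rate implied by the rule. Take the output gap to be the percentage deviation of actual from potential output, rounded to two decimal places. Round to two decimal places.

4.44%

Output gap = 100 × (19.2 − 19.4) / 19.4 = -1.03%.
r = 0.50 + 4.30 + 0.26 × (4.30 − 2.50) + 0.8 × (-1.03)
   = 0.50 + 4.3 + 0.468 − 0.824 = 4.44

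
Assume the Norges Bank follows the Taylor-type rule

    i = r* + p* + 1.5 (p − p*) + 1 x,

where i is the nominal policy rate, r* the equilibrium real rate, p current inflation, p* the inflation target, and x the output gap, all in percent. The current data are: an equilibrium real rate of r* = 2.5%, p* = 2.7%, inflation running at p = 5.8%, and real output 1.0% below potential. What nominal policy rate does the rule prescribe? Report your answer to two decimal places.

8.85%

Output 1.0% below potential → x = -1.0.
i = 2.5 + 2.7 + 1.5 × (5.8 − 2.7) + 1 × (-1.0)
   = 2.5 + 2.7 + 4.65 − 1 = 8.85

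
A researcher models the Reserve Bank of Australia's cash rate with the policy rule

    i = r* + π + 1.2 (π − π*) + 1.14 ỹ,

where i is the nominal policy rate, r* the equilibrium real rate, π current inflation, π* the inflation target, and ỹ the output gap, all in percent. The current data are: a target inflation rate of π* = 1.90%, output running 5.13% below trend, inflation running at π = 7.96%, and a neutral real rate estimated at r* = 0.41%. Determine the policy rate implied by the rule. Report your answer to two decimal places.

9.79%

Output 5.13% below potential → ỹ = -5.13.
i = 0.41 + 7.96 + 1.2 × (7.96 − 1.90) + 1.14 × (-5.13)
   = 0.41 + 7.96 + 7.272 − 5.8482 = 9.79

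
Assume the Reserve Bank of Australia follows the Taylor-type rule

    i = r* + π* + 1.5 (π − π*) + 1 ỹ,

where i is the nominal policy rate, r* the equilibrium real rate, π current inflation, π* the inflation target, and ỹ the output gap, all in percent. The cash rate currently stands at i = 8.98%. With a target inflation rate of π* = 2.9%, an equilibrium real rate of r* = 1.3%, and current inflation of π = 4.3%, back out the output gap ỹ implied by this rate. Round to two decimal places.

1 ỹ = 8.98 − 1.3 − 2.9 − 1.5 × (4.3 − 2.9) = 2.68
ỹ = 2.68 / 1 = 2.68

2.68%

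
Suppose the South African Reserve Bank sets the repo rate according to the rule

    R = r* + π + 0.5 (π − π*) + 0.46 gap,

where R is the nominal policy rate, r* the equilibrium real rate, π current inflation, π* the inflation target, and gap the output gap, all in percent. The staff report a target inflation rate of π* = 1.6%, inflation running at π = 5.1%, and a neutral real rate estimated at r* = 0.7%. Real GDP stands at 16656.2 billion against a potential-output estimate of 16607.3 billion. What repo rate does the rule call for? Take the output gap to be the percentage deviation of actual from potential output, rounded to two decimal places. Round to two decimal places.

7.68%

Output gap = 100 × (16656.2 − 16607.3) / 16607.3 = 0.29%.
R = 0.70 + 5.10 + 0.5 × (5.10 − 1.60) + 0.46 × 0.29
   = 0.70 + 5.1 + 1.75 + 0.1334 = 7.68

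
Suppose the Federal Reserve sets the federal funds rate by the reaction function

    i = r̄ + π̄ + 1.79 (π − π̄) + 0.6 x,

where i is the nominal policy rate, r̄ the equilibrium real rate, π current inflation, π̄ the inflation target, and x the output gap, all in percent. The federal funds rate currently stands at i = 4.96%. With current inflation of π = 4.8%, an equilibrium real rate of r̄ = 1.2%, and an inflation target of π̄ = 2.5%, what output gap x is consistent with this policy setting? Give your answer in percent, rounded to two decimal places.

-4.76%

0.6 x = 4.96 − 1.2 − 2.5 − 1.79 × (4.8 − 2.5) = -2.857
x = -2.857 / 0.6 = -4.76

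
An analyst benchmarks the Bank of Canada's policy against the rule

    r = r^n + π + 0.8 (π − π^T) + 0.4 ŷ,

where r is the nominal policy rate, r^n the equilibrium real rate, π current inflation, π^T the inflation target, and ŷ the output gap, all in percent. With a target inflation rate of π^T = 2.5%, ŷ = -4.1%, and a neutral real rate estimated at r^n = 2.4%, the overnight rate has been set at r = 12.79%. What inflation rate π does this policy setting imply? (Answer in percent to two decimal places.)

7.79%

Collecting π: r = r^n + (1 + 0.8) π − 0.8 π^T + 0.4 ŷ
1.8 π = 12.79 − 2.4 + 0.8 × 2.5 − 0.4 × (-4.1) = 14.03
π = 14.03 / 1.8 = 7.79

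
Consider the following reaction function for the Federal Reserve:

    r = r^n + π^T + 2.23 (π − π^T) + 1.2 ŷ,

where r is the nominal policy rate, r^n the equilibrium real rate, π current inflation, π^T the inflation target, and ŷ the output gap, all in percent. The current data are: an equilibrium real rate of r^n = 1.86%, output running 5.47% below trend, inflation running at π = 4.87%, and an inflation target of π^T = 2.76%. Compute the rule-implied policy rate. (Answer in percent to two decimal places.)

2.76%

Output 5.47% below potential → ŷ = -5.47.
r = 1.86 + 2.76 + 2.23 × (4.87 − 2.76) + 1.2 × (-5.47)
   = 1.86 + 2.76 + 4.7053 − 6.564 = 2.76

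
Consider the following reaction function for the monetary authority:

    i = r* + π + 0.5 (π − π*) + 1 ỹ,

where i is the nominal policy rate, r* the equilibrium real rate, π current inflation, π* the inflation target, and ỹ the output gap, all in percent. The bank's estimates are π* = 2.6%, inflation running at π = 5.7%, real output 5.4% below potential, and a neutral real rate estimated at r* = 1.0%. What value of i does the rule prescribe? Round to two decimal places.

Output 5.4% below potential → ỹ = -5.4.
i = 1.0 + 5.7 + 0.5 × (5.7 − 2.6) + 1 × (-5.4)
   = 1.0 + 5.7 + 1.55 − 5.4 = 2.85

2.85%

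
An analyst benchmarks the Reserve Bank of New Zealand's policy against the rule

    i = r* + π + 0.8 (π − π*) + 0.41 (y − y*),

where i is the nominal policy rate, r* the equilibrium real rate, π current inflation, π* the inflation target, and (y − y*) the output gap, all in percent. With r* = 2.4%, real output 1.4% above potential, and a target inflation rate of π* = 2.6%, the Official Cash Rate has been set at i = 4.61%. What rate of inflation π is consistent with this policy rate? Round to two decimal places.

Output 1.4% above potential → (y − y*) = 1.4.
Collecting π: i = r* + (1 + 0.8) π − 0.8 π* + 0.41 (y − y*)
1.8 π = 4.61 − 2.4 + 0.8 × 2.6 − 0.41 × 1.4 = 3.716
π = 3.716 / 1.8 = 2.06

2.06%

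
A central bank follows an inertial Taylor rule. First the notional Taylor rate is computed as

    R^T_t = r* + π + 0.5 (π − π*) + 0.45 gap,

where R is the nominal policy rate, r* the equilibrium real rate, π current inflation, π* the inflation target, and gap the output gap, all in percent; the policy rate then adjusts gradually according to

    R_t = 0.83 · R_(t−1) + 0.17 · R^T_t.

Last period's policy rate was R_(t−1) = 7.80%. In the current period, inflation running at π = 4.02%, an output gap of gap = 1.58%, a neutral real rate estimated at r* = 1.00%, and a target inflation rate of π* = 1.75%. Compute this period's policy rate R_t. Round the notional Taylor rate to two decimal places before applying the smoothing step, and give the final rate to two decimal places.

R^T_t = 1.00 + 4.02 + 0.5 × (4.02 − 1.75) + 0.45 × 1.58
   = 1.00 + 4.02 + 1.135 + 0.711 = 6.87
R_t = 0.83 × 7.80 + 0.17 × 6.87 = 6.474 + 1.1679 = 7.64

7.64%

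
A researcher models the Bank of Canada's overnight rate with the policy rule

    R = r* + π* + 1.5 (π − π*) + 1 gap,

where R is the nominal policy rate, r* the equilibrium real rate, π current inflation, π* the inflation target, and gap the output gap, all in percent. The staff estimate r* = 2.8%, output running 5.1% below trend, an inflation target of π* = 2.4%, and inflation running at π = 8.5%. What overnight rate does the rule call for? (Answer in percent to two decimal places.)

Output 5.1% below potential → gap = -5.1.
R = 2.8 + 2.4 + 1.5 × (8.5 − 2.4) + 1 × (-5.1)
   = 2.8 + 2.4 + 9.15 − 5.1 = 9.25

9.25%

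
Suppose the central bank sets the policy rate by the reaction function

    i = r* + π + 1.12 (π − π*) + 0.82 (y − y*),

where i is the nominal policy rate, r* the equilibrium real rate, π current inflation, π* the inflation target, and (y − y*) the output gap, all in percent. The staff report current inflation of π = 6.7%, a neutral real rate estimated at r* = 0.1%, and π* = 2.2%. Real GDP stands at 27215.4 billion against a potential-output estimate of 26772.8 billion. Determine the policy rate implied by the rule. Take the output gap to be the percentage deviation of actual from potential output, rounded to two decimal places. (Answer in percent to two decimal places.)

13.19%

Output gap = 100 × (27215.4 − 26772.8) / 26772.8 = 1.65%.
i = 0.10 + 6.70 + 1.12 × (6.70 − 2.20) + 0.82 × 1.65
   = 0.10 + 6.7 + 5.04 + 1.353 = 13.19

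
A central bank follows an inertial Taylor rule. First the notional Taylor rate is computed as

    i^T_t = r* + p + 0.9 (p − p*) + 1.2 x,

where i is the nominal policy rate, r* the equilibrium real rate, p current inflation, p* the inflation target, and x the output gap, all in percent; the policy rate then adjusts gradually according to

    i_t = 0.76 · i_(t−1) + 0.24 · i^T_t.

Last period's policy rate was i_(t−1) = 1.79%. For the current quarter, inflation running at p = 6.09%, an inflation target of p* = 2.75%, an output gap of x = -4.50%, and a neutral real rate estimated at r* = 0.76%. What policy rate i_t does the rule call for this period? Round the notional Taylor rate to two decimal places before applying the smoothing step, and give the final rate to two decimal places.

2.43%

i^T_t = 0.76 + 6.09 + 0.9 × (6.09 − 2.75) + 1.2 × (-4.50)
   = 0.76 + 6.09 + 3.006 − 5.4 = 4.46
i_t = 0.76 × 1.79 + 0.24 × 4.46 = 1.3604 + 1.0704 = 2.43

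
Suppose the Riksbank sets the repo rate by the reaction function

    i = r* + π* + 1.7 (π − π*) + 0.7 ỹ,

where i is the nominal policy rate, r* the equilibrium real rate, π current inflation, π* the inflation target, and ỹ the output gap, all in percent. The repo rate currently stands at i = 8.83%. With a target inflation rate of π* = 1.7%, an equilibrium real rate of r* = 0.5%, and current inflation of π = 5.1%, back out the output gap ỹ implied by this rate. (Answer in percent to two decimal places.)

1.21%

0.7 ỹ = 8.83 − 0.5 − 1.7 − 1.7 × (5.1 − 1.7) = 0.85
ỹ = 0.85 / 0.7 = 1.21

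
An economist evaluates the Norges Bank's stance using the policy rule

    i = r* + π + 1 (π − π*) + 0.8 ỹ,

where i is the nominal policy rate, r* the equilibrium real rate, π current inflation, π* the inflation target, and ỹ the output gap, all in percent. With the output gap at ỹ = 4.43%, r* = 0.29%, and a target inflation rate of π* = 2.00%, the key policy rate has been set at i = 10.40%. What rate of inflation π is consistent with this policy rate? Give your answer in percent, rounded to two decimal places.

4.28%

Collecting π: i = r* + (1 + 1) π − 1 π* + 0.8 ỹ
2 π = 10.40 − 0.29 + 1 × 2.00 − 0.8 × 4.43 = 8.566
π = 8.566 / 2 = 4.28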